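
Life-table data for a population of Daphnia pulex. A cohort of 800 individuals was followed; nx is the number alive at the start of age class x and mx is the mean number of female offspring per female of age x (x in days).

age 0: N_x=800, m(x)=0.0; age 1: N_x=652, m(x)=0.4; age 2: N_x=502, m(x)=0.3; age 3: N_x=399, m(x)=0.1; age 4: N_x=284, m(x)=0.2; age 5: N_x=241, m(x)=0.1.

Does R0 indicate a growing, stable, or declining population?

declining

lx = nx/n0 = nx/800: 1, 0.815, 0.6275, 0.49875, 0.355, 0.30125
R0 = Σ lx·mx = 0 + 0.326 + 0.18825 + 0.049875 + 0.071 + 0.030125 = 0.66525
R0 < 1, so the population is declining.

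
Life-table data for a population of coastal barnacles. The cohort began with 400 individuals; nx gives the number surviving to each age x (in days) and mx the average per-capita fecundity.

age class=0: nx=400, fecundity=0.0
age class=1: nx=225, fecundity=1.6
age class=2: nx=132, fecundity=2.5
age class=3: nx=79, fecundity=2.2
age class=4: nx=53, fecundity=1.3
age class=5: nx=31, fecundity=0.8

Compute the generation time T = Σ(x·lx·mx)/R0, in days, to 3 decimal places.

lx = nx/n0 = nx/400: 1, 0.5625, 0.33, 0.1975, 0.1325, 0.0775
lx·mx: 0, 0.9, 0.825, 0.4345, 0.17225, 0.062 → R0 = 2.39375
x·lx·mx: 0, 0.9, 1.65, 1.3035, 0.689, 0.31 → Σ = 4.8525
T = 4.8525 / 2.39375 = 2.027154… → 2.027

2.027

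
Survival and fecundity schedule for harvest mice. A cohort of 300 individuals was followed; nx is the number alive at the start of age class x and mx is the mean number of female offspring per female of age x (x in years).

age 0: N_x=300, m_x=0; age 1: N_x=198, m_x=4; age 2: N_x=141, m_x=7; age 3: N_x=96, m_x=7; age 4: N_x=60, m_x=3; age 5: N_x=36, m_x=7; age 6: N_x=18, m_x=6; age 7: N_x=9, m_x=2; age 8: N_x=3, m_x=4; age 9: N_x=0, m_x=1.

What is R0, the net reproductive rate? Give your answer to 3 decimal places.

lx = nx/n0 = nx/300: 1, 0.66, 0.47, 0.32, 0.2, 0.12, 0.06, 0.03, 0.01, 0
lx·mx by age: 0, 2.64, 3.29, 2.24, 0.6, 0.84, 0.36, 0.06, 0.04, 0
R0 = Σ lx·mx = 10.07 → 10.070

10.070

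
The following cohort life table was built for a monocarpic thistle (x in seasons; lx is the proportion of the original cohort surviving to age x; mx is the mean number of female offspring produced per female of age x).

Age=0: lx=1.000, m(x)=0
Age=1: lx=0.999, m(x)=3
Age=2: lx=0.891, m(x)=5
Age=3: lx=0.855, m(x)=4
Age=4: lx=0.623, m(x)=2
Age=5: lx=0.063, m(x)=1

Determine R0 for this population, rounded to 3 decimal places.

lx·mx by age: 0, 2.997, 4.455, 3.42, 1.246, 0.063
R0 = Σ lx·mx = 12.181 → 12.181

12.181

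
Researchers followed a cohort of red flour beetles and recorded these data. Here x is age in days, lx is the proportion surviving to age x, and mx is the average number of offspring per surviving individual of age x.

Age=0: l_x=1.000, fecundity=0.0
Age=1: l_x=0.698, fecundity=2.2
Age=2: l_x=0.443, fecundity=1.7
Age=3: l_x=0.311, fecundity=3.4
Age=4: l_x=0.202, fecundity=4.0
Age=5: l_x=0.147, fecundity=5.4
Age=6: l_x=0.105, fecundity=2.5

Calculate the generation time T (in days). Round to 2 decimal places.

lx·mx: 0, 1.5356, 0.7531, 1.0574, 0.808, 0.7938, 0.2625 → R0 = 5.2104
x·lx·mx: 0, 1.5356, 1.5062, 3.1722, 3.232, 3.969, 1.575 → Σ = 14.99
T = 14.99 / 5.2104 = 2.876938… → 2.88

2.88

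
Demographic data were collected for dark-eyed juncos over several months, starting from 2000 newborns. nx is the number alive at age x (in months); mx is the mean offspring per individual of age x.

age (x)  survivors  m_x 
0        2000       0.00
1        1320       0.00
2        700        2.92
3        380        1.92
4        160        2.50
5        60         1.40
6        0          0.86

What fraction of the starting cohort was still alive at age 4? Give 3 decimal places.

0.080

l_4 = n_4/n_0 = 160/2000 = 0.08 → 0.080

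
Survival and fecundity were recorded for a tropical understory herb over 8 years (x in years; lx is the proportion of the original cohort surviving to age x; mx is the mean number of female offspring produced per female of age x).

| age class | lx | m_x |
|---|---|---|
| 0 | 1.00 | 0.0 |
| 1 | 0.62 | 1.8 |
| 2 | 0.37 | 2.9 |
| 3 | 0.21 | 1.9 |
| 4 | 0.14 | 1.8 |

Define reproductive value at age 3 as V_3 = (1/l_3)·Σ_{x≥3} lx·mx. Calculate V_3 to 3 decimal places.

3.100

lx·mx for x ≥ 3: 0.399, 0.252 → sum = 0.651
V_3 = 0.651 / l_3 = 0.651 / 0.21 = 3.1 → 3.100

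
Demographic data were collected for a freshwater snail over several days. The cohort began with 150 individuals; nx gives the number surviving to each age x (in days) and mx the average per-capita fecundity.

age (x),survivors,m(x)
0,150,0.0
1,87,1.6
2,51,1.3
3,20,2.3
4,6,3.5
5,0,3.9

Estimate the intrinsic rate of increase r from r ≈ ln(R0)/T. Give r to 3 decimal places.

0.329

lx = nx/n0 = nx/150: 1, 0.58, 0.34, 0.13333…, 0.04, 0
R0 = Σ lx·mx = 0 + 0.928 + 0.442 + 0.30667… + 0.14 + 0 = 1.816667…
Σ x·lx·mx = 3.292…; T = 3.292…/1.816667… = 1.81211…
r ≈ ln(R0)/T = ln(1.816667…)/1.81211… = 0.32945… → 0.329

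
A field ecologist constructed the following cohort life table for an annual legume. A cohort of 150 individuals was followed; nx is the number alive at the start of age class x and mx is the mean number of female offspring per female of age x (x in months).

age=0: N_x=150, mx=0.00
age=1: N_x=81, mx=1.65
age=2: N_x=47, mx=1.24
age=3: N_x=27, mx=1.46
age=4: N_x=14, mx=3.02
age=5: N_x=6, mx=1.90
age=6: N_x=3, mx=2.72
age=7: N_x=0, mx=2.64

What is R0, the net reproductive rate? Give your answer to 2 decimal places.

lx = nx/n0 = nx/150: 1, 0.54, 0.31333…, 0.18, 0.09333…, 0.04, 0.02, 0
lx·mx by age: 0, 0.891, 0.388533…, 0.2628, 0.281867…, 0.076, 0.0544, 0
R0 = Σ lx·mx = 1.9546… → 1.95

1.95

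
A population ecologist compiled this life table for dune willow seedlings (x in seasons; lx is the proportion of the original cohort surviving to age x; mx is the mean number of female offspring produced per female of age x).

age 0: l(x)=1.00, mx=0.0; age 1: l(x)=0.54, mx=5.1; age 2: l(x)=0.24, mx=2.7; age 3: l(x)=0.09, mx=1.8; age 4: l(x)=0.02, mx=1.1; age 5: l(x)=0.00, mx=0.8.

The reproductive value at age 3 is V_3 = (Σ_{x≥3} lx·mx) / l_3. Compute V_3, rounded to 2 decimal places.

2.04

lx·mx for x ≥ 3: 0.162, 0.022, 0 → sum = 0.184
V_3 = 0.184 / l_3 = 0.184 / 0.09 = 2.044444… → 2.04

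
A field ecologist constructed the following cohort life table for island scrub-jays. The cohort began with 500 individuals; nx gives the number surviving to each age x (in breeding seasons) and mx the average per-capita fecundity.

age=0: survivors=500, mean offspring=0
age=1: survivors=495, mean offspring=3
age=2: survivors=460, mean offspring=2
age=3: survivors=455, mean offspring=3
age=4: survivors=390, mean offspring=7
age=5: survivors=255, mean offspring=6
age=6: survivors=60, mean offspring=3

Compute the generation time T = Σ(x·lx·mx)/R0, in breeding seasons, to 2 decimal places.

3.30

lx = nx/n0 = nx/500: 1, 0.99, 0.92, 0.91, 0.78, 0.51, 0.12
lx·mx: 0, 2.97, 1.84, 2.73, 5.46, 3.06, 0.36 → R0 = 16.42
x·lx·mx: 0, 2.97, 3.68, 8.19, 21.84, 15.3, 2.16 → Σ = 54.14
T = 54.14 / 16.42 = 3.297199… → 3.30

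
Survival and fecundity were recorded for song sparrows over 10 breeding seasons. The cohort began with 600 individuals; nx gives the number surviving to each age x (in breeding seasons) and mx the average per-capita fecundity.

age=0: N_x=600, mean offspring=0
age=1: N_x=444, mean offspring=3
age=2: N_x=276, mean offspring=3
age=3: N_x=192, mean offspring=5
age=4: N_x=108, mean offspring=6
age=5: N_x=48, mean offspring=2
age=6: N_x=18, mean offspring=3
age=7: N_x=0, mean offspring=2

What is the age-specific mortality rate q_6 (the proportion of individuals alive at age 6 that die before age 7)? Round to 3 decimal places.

lx = nx/n0 = nx/600: 1, 0.74, 0.46, 0.32, 0.18, 0.08, 0.03, 0
q_6 = (l_6 − l_7) / l_6 = (0.03 − 0) / 0.03
     = 0.03 / 0.03 = 1 → 1.000

1.000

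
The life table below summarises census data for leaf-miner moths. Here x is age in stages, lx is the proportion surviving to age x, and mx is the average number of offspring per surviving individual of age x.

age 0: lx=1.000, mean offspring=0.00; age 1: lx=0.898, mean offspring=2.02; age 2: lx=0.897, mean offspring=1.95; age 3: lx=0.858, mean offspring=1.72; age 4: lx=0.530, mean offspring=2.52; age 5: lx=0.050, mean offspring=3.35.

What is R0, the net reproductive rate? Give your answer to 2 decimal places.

6.54

lx·mx by age: 0, 1.81396, 1.74915, 1.47576, 1.3356, 0.1675
R0 = Σ lx·mx = 6.54197 → 6.54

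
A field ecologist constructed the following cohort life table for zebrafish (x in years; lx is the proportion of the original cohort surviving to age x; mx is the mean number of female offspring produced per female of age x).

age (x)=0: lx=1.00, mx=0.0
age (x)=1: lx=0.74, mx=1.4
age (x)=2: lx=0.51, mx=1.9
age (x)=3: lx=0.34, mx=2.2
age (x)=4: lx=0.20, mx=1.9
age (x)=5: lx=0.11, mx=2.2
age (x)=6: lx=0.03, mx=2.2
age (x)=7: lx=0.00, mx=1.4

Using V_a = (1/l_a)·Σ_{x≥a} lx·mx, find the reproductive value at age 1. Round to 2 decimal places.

lx·mx for x ≥ 1: 1.036, 0.969, 0.748, 0.38, 0.242, 0.066, 0 → sum = 3.441
V_1 = 3.441 / l_1 = 3.441 / 0.74 = 4.65 → 4.65

4.65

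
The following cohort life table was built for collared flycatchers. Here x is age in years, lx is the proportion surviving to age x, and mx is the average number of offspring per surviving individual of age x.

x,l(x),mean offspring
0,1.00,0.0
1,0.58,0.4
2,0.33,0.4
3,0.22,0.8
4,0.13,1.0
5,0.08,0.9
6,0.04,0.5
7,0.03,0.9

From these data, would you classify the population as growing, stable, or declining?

R0 = Σ lx·mx = 0 + 0.232 + 0.132 + 0.176 + 0.13 + 0.072 + 0.02 + 0.027 = 0.789
R0 < 1, so the population is declining.

declining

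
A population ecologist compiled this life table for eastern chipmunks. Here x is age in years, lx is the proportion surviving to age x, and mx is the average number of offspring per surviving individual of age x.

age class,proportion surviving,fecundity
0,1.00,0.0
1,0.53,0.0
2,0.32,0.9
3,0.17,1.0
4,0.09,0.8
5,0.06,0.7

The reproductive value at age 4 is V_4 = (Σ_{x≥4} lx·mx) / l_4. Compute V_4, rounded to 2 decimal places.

1.27

lx·mx for x ≥ 4: 0.072, 0.042 → sum = 0.114
V_4 = 0.114 / l_4 = 0.114 / 0.09 = 1.266667… → 1.27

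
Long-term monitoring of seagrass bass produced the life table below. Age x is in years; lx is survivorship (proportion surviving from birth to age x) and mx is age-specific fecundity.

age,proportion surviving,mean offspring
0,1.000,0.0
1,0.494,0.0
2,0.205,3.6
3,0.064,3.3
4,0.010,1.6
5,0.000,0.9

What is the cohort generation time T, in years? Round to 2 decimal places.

2.25

lx·mx: 0, 0, 0.738, 0.2112, 0.016, 0 → R0 = 0.9652
x·lx·mx: 0, 0, 1.476, 0.6336, 0.064, 0 → Σ = 2.1736
T = 2.1736 / 0.9652 = 2.251969… → 2.25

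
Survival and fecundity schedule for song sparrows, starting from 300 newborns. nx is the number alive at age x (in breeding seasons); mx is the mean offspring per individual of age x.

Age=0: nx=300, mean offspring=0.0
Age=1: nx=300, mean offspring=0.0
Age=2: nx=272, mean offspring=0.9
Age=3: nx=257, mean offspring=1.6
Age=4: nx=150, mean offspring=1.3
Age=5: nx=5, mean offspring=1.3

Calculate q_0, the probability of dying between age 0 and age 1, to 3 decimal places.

lx = nx/n0 = nx/300: 1, 1, 0.90667…, 0.85667…, 0.5, 0.01667…
q_0 = (l_0 − l_1) / l_0 = (1 − 1) / 1
     = 0 / 1 = 0 → 0.000

0.000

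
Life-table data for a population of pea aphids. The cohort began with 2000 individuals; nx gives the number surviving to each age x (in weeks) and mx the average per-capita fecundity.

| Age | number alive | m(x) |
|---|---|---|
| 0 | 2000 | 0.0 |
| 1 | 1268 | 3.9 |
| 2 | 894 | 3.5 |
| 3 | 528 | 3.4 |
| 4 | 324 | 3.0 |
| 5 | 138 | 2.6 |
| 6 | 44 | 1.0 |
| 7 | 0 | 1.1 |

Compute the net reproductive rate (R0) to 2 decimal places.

lx = nx/n0 = nx/2000: 1, 0.634, 0.447, 0.264, 0.162, 0.069, 0.022, 0
lx·mx by age: 0, 2.4726, 1.5645, 0.8976, 0.486, 0.1794, 0.022, 0
R0 = Σ lx·mx = 5.6221 → 5.62

5.62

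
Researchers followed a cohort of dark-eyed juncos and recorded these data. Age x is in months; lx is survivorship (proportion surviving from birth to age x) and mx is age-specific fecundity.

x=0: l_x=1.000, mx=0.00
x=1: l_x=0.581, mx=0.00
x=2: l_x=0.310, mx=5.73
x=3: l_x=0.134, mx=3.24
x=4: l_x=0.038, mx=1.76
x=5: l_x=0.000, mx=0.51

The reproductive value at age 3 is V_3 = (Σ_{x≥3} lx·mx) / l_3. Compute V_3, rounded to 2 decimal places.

3.74

lx·mx for x ≥ 3: 0.43416, 0.06688, 0 → sum = 0.50104
V_3 = 0.50104 / l_3 = 0.50104 / 0.134 = 3.739104… → 3.74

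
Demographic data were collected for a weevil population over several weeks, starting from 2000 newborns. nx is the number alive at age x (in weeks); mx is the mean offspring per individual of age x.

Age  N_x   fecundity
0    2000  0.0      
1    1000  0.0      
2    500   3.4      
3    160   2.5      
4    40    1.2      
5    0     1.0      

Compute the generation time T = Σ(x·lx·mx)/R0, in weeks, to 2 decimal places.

2.23

lx = nx/n0 = nx/2000: 1, 0.5, 0.25, 0.08, 0.02, 0
lx·mx: 0, 0, 0.85, 0.2, 0.024, 0 → R0 = 1.074
x·lx·mx: 0, 0, 1.7, 0.6, 0.096, 0 → Σ = 2.396
T = 2.396 / 1.074 = 2.230912… → 2.23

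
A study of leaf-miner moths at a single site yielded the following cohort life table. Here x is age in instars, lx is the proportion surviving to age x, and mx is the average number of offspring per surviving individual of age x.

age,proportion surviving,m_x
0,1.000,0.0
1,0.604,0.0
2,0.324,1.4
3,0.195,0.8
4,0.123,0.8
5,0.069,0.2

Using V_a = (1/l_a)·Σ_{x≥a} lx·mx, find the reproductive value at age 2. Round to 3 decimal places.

2.228

lx·mx for x ≥ 2: 0.4536, 0.156, 0.0984, 0.0138 → sum = 0.7218
V_2 = 0.7218 / l_2 = 0.7218 / 0.324 = 2.227778… → 2.228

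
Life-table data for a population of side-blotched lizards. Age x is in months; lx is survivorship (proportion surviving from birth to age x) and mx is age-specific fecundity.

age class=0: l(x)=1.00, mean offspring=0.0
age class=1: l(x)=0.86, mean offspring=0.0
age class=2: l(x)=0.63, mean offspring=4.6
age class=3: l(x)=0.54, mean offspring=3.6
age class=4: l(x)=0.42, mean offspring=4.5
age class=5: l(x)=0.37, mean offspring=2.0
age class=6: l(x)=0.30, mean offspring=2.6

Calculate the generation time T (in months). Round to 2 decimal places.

lx·mx: 0, 0, 2.898, 1.944, 1.89, 0.74, 0.78 → R0 = 8.252
x·lx·mx: 0, 0, 5.796, 5.832, 7.56, 3.7, 4.68 → Σ = 27.568
T = 27.568 / 8.252 = 3.340766… → 3.34

3.34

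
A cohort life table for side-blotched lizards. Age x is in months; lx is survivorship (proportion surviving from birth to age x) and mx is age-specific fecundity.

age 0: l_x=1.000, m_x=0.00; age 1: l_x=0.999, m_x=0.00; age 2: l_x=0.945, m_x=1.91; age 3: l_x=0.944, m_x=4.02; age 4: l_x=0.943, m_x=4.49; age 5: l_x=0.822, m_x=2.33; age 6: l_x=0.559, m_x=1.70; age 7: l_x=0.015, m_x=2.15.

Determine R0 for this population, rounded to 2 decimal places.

12.73

lx·mx by age: 0, 0, 1.80495, 3.79488, 4.23407, 1.91526, 0.9503, 0.03225
R0 = Σ lx·mx = 12.73171 → 12.73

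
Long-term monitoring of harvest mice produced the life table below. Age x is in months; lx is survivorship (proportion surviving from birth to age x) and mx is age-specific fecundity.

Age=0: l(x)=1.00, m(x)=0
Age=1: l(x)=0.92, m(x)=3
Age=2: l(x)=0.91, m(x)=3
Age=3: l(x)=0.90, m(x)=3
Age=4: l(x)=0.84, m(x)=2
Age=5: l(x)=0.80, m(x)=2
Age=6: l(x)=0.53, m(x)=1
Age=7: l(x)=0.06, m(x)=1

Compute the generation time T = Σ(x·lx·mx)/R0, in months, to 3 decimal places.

2.872

lx·mx: 0, 2.76, 2.73, 2.7, 1.68, 1.6, 0.53, 0.06 → R0 = 12.06
x·lx·mx: 0, 2.76, 5.46, 8.1, 6.72, 8, 3.18, 0.42 → Σ = 34.64
T = 34.64 / 12.06 = 2.872305… → 2.872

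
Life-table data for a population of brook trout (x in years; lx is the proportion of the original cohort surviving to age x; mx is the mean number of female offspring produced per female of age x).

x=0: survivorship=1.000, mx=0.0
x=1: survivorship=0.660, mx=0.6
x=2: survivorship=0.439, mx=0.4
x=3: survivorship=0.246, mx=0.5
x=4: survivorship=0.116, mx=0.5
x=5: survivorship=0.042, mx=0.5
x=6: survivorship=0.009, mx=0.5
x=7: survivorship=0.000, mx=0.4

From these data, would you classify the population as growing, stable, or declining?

declining

R0 = Σ lx·mx = 0 + 0.396 + 0.1756 + 0.123 + 0.058 + 0.021 + 0.0045 + 0 = 0.7781
R0 < 1, so the population is declining.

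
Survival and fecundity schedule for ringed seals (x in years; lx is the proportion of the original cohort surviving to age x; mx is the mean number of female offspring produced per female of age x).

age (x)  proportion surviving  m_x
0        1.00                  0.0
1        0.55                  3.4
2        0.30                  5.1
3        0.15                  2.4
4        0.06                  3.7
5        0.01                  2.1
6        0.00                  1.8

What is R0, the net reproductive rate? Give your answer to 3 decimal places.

4.003

lx·mx by age: 0, 1.87, 1.53, 0.36, 0.222, 0.021, 0
R0 = Σ lx·mx = 4.003 → 4.003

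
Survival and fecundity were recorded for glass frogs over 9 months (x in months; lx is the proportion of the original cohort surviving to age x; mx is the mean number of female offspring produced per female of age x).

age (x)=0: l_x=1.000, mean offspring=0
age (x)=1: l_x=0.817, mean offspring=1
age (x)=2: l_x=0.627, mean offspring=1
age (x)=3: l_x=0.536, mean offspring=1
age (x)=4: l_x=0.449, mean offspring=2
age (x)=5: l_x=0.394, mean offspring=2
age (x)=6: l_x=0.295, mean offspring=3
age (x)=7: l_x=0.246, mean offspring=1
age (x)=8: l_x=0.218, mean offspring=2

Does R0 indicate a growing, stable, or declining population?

R0 = Σ lx·mx = 0 + 0.817 + 0.627 + 0.536 + 0.898 + 0.788 + 0.885 + 0.246 + 0.436 = 5.233
R0 > 1, so the population is growing.

growing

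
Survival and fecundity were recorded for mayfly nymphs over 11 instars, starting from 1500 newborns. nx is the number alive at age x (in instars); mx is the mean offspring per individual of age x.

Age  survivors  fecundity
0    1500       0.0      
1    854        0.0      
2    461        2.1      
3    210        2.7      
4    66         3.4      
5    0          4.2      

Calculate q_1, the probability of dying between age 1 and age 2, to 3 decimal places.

lx = nx/n0 = nx/1500: 1, 0.56933…, 0.30733…, 0.14, 0.044, 0
q_1 = (l_1 − l_2) / l_1 = (0.569333… − 0.307333…) / 0.569333…
     = 0.262… / 0.569333… = 0.460187… → 0.460

0.460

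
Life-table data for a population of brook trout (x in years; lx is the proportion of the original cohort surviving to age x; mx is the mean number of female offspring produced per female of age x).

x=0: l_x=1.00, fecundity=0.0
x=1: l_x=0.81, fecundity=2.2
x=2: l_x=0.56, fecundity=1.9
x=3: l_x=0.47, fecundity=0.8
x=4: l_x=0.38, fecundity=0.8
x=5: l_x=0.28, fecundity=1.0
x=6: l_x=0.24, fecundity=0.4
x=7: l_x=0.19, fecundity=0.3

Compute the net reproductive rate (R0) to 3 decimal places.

3.959

lx·mx by age: 0, 1.782, 1.064, 0.376, 0.304, 0.28, 0.096, 0.057
R0 = Σ lx·mx = 3.959 → 3.959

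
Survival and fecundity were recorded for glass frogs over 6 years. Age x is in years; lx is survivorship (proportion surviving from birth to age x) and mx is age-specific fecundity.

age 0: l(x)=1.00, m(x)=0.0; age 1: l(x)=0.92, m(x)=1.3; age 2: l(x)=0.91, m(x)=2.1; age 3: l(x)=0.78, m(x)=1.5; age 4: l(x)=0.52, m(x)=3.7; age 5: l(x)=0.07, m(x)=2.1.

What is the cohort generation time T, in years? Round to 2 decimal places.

lx·mx: 0, 1.196, 1.911, 1.17, 1.924, 0.147 → R0 = 6.348
x·lx·mx: 0, 1.196, 3.822, 3.51, 7.696, 0.735 → Σ = 16.959
T = 16.959 / 6.348 = 2.67155… → 2.67

2.67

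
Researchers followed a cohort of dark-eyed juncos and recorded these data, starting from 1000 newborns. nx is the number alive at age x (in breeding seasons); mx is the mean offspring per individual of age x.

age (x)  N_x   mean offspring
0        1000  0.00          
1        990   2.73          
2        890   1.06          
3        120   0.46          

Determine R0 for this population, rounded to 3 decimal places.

3.701

lx = nx/n0 = nx/1000: 1, 0.99, 0.89, 0.12
lx·mx by age: 0, 2.7027, 0.9434, 0.0552
R0 = Σ lx·mx = 3.7013 → 3.701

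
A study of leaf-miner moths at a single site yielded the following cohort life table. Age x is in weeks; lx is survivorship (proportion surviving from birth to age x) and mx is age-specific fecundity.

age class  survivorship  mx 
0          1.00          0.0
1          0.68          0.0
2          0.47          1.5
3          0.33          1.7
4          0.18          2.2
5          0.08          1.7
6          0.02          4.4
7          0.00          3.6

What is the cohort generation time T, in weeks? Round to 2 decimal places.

3.12

lx·mx: 0, 0, 0.705, 0.561, 0.396, 0.136, 0.088, 0 → R0 = 1.886
x·lx·mx: 0, 0, 1.41, 1.683, 1.584, 0.68, 0.528, 0 → Σ = 5.885
T = 5.885 / 1.886 = 3.120361… → 3.12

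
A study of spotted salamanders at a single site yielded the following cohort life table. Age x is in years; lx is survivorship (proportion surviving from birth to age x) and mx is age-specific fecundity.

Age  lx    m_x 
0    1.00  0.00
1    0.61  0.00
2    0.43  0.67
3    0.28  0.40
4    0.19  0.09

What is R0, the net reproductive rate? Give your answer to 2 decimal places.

lx·mx by age: 0, 0, 0.2881, 0.112, 0.0171
R0 = Σ lx·mx = 0.4172 → 0.42

0.42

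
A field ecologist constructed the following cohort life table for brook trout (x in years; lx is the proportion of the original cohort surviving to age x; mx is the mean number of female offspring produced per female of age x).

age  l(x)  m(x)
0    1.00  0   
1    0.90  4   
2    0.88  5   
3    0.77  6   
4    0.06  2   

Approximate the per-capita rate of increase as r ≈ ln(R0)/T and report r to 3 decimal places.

1.212

R0 = Σ lx·mx = 0 + 3.6 + 4.4 + 4.62 + 0.12 = 12.74
Σ x·lx·mx = 26.74; T = 26.74/12.74 = 2.0989…
r ≈ ln(R0)/T = ln(12.74)/2.0989… = 1.21242… → 1.212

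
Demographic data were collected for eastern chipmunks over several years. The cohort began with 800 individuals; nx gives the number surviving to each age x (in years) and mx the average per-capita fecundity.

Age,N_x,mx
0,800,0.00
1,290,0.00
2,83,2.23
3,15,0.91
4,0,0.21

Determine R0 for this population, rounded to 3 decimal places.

lx = nx/n0 = nx/800: 1, 0.3625, 0.10375, 0.01875, 0
lx·mx by age: 0, 0, 0.231363…, 0.017063…, 0
R0 = Σ lx·mx = 0.248425… → 0.248

0.248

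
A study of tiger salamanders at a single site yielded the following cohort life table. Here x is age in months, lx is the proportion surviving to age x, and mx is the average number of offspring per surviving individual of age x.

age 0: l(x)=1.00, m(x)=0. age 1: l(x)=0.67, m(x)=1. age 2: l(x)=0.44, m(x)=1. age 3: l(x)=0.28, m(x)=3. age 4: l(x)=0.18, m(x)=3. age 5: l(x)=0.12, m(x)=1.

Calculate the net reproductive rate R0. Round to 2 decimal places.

lx·mx by age: 0, 0.67, 0.44, 0.84, 0.54, 0.12
R0 = Σ lx·mx = 2.61 → 2.61

2.61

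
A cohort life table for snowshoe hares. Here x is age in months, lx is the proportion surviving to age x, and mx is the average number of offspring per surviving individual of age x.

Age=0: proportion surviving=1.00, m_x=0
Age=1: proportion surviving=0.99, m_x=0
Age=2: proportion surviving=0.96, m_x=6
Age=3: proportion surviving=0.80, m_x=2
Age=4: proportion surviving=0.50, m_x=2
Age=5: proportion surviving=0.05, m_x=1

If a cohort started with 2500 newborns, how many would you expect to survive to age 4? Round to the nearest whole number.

Expected survivors = N0 · l_4 = 2500 × 0.50 = 1250 → 1250

1250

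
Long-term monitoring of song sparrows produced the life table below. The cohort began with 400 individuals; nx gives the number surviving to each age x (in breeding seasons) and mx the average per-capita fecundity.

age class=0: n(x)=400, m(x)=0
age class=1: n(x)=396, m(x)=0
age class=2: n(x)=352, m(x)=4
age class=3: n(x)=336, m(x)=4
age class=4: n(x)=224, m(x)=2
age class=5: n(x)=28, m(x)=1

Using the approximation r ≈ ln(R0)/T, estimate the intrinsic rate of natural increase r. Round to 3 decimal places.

lx = nx/n0 = nx/400: 1, 0.99, 0.88, 0.84, 0.56, 0.07
R0 = Σ lx·mx = 0 + 0 + 3.52 + 3.36 + 1.12 + 0.07 = 8.07
Σ x·lx·mx = 21.95; T = 21.95/8.07 = 2.71995…
r ≈ ln(R0)/T = ln(8.07)/2.71995… = 0.76772… → 0.768

0.768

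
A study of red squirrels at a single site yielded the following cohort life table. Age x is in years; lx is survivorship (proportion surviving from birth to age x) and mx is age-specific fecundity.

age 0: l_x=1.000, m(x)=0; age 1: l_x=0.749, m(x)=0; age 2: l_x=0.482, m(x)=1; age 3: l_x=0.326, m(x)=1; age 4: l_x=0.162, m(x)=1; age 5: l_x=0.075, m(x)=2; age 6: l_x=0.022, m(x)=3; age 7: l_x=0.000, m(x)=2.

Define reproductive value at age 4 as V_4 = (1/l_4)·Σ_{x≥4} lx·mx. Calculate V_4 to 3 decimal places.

2.333

lx·mx for x ≥ 4: 0.162, 0.15, 0.066, 0 → sum = 0.378
V_4 = 0.378 / l_4 = 0.378 / 0.162 = 2.333333… → 2.333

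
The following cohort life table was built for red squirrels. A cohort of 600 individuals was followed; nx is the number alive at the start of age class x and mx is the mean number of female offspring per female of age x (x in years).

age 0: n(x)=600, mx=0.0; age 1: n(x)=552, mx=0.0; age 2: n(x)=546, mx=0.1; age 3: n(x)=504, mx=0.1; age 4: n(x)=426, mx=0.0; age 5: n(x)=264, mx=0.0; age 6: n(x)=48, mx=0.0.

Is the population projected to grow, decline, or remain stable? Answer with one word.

lx = nx/n0 = nx/600: 1, 0.92, 0.91, 0.84, 0.71, 0.44, 0.08
R0 = Σ lx·mx = 0 + 0 + 0.091 + 0.084 + 0 + 0 + 0 = 0.175
R0 < 1, so the population is declining.

declining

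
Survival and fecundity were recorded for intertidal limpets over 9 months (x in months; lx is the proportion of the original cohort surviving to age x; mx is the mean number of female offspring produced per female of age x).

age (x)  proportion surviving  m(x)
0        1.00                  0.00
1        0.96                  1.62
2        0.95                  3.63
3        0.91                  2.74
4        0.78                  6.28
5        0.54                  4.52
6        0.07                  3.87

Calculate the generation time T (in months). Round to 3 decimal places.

lx·mx: 0, 1.5552, 3.4485, 2.4934, 4.8984, 2.4408, 0.2709 → R0 = 15.1072
x·lx·mx: 0, 1.5552, 6.897, 7.4802, 19.5936, 12.204, 1.6254 → Σ = 49.3554
T = 49.3554 / 15.1072 = 3.267012… → 3.267

3.267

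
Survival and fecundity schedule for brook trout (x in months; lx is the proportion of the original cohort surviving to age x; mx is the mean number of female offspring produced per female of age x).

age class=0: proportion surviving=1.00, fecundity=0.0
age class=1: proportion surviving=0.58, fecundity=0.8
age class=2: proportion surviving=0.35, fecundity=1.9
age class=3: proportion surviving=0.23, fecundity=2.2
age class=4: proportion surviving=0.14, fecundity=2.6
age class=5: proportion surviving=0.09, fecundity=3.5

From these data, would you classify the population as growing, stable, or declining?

growing

R0 = Σ lx·mx = 0 + 0.464 + 0.665 + 0.506 + 0.364 + 0.315 = 2.314
R0 > 1, so the population is growing.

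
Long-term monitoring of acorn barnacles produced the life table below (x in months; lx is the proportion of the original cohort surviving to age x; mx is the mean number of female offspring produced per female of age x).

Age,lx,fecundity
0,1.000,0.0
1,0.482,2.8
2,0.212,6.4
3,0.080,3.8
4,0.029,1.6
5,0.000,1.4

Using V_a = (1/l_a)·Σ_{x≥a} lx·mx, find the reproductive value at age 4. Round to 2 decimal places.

1.60

lx·mx for x ≥ 4: 0.0464, 0 → sum = 0.0464
V_4 = 0.0464 / l_4 = 0.0464 / 0.029 = 1.6 → 1.60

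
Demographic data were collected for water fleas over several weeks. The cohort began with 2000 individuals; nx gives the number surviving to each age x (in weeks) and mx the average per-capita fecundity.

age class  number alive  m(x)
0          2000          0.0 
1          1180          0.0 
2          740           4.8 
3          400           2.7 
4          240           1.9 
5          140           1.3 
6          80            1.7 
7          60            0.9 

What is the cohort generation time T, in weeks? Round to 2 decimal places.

lx = nx/n0 = nx/2000: 1, 0.59, 0.37, 0.2, 0.12, 0.07, 0.04, 0.03
lx·mx: 0, 0, 1.776, 0.54, 0.228, 0.091, 0.068, 0.027 → R0 = 2.73
x·lx·mx: 0, 0, 3.552, 1.62, 0.912, 0.455, 0.408, 0.189 → Σ = 7.136
T = 7.136 / 2.73 = 2.613919… → 2.61

2.61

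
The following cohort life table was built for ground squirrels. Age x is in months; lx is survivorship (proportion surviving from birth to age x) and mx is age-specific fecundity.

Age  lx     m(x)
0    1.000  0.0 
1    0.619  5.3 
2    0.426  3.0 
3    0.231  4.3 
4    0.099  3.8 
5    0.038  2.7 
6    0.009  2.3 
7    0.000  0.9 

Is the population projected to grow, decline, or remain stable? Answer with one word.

R0 = Σ lx·mx = 0 + 3.2807 + 1.278 + 0.9933 + 0.3762 + 0.1026 + 0.0207 + 0 = 6.0515
R0 > 1, so the population is growing.

growing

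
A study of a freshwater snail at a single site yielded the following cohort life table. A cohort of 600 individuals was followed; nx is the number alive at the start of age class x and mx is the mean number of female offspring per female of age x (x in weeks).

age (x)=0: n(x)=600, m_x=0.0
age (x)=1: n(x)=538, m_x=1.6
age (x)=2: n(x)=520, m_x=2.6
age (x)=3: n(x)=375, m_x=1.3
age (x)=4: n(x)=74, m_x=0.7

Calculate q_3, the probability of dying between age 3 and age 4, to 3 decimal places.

0.803

lx = nx/n0 = nx/600: 1, 0.89667…, 0.86667…, 0.625, 0.12333…
q_3 = (l_3 − l_4) / l_3 = (0.625 − 0.123333…) / 0.625
     = 0.501667… / 0.625 = 0.802667… → 0.803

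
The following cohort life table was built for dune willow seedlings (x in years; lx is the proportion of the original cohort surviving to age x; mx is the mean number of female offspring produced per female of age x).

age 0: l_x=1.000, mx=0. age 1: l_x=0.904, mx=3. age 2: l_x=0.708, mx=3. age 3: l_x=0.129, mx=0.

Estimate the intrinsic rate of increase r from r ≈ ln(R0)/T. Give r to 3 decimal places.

R0 = Σ lx·mx = 0 + 2.712 + 2.124 + 0 = 4.836
Σ x·lx·mx = 6.96; T = 6.96/4.836 = 1.43921…
r ≈ ln(R0)/T = ln(4.836)/1.43921… = 1.09511… → 1.095

1.095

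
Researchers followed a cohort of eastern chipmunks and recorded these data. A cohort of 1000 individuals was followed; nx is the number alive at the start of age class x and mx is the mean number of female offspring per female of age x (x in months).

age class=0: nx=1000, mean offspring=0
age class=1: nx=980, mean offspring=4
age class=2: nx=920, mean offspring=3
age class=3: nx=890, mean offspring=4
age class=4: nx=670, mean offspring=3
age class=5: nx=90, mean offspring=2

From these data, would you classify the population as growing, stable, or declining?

lx = nx/n0 = nx/1000: 1, 0.98, 0.92, 0.89, 0.67, 0.09
R0 = Σ lx·mx = 0 + 3.92 + 2.76 + 3.56 + 2.01 + 0.18 = 12.43
R0 > 1, so the population is growing.

growing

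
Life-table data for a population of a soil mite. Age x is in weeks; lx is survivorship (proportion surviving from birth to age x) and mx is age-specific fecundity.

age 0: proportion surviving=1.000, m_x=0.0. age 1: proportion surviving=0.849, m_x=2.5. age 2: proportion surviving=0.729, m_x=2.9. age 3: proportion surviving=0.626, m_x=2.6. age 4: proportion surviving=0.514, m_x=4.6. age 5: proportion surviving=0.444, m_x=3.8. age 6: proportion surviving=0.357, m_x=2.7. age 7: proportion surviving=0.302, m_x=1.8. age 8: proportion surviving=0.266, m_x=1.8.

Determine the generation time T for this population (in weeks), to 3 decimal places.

3.575

lx·mx: 0, 2.1225, 2.1141, 1.6276, 2.3644, 1.6872, 0.9639, 0.5436, 0.4788 → R0 = 11.9021
x·lx·mx: 0, 2.1225, 4.2282, 4.8828, 9.4576, 8.436, 5.7834, 3.8052, 3.8304 → Σ = 42.5461
T = 42.5461 / 11.9021 = 3.574672… → 3.575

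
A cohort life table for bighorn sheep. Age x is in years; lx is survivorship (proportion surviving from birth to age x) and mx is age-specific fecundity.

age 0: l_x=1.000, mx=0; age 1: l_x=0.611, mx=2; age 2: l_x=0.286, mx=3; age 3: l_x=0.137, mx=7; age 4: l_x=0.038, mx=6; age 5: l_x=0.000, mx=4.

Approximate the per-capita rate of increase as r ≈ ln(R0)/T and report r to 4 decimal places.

R0 = Σ lx·mx = 0 + 1.222 + 0.858 + 0.959 + 0.228 + 0 = 3.267
Σ x·lx·mx = 6.727; T = 6.727/3.267 = 2.05908…
r ≈ ln(R0)/T = ln(3.267)/2.05908… = 0.574953… → 0.5750

0.5750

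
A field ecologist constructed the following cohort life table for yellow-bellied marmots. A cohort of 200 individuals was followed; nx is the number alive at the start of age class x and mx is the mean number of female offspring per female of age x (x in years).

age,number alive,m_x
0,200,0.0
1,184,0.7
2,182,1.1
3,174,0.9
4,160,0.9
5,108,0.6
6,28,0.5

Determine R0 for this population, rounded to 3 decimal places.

lx = nx/n0 = nx/200: 1, 0.92, 0.91, 0.87, 0.8, 0.54, 0.14
lx·mx by age: 0, 0.644, 1.001, 0.783, 0.72, 0.324, 0.07
R0 = Σ lx·mx = 3.542 → 3.542

3.542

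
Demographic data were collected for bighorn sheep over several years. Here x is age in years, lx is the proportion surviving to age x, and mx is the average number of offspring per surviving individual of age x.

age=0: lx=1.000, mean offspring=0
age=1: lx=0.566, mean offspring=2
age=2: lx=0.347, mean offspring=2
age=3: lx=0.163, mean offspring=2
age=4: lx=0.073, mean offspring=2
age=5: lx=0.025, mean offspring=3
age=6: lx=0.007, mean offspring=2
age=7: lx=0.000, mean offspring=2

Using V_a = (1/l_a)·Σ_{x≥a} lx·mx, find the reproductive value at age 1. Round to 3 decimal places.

lx·mx for x ≥ 1: 1.132, 0.694, 0.326, 0.146, 0.075, 0.014, 0 → sum = 2.387
V_1 = 2.387 / l_1 = 2.387 / 0.566 = 4.217314… → 4.217

4.217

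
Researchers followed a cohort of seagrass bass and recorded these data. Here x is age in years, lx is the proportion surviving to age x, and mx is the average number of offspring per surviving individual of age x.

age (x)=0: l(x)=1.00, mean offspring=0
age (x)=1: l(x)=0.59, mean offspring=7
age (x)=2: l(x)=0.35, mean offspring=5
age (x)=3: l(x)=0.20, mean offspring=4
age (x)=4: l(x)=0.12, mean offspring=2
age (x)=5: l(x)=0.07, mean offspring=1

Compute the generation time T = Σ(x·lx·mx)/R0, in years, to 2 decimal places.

lx·mx: 0, 4.13, 1.75, 0.8, 0.24, 0.07 → R0 = 6.99
x·lx·mx: 0, 4.13, 3.5, 2.4, 0.96, 0.35 → Σ = 11.34
T = 11.34 / 6.99 = 1.622318… → 1.62

1.62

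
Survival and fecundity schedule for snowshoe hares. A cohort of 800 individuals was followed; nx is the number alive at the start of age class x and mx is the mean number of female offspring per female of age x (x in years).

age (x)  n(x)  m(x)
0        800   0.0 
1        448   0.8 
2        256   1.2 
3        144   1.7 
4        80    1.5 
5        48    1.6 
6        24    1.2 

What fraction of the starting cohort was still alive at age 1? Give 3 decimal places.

0.560

l_1 = n_1/n_0 = 448/800 = 0.56 → 0.560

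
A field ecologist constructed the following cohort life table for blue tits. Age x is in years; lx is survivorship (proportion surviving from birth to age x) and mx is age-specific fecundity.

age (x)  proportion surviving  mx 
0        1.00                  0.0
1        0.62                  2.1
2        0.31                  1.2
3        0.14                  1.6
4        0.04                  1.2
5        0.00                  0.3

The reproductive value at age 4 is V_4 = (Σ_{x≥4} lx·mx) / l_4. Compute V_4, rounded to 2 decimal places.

1.20

lx·mx for x ≥ 4: 0.048, 0 → sum = 0.048
V_4 = 0.048 / l_4 = 0.048 / 0.04 = 1.2 → 1.20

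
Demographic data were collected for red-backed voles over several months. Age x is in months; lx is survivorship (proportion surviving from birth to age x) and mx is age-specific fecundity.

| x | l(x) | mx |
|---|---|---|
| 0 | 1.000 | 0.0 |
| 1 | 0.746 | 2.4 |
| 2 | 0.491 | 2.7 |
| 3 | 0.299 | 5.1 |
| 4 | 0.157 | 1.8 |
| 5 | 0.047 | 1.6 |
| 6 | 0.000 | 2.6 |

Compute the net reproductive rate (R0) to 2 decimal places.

5.00

lx·mx by age: 0, 1.7904, 1.3257, 1.5249, 0.2826, 0.0752, 0
R0 = Σ lx·mx = 4.9988 → 5.00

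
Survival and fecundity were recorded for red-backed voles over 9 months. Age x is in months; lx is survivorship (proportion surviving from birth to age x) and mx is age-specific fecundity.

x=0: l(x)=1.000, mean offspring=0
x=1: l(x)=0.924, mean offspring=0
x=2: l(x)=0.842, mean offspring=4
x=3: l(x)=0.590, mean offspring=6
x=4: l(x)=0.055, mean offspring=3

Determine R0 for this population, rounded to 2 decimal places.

7.07

lx·mx by age: 0, 0, 3.368, 3.54, 0.165
R0 = Σ lx·mx = 7.073 → 7.07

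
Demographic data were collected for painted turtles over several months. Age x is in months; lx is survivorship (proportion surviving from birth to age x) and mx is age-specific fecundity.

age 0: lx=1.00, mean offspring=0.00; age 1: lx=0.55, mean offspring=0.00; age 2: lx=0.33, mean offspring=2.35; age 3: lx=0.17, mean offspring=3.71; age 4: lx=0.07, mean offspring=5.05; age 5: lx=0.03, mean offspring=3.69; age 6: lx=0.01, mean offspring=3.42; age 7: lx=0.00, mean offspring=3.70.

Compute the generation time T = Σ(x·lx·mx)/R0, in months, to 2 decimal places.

2.95

lx·mx: 0, 0, 0.7755, 0.6307, 0.3535, 0.1107, 0.0342, 0 → R0 = 1.9046
x·lx·mx: 0, 0, 1.551, 1.8921, 1.414, 0.5535, 0.2052, 0 → Σ = 5.6158
T = 5.6158 / 1.9046 = 2.948546… → 2.95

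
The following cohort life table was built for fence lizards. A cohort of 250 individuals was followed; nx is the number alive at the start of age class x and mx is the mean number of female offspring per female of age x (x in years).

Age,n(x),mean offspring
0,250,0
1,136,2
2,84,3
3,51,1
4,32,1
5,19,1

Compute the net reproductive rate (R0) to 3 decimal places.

lx = nx/n0 = nx/250: 1, 0.544, 0.336, 0.204, 0.128, 0.076
lx·mx by age: 0, 1.088, 1.008, 0.204, 0.128, 0.076
R0 = Σ lx·mx = 2.504 → 2.504

2.504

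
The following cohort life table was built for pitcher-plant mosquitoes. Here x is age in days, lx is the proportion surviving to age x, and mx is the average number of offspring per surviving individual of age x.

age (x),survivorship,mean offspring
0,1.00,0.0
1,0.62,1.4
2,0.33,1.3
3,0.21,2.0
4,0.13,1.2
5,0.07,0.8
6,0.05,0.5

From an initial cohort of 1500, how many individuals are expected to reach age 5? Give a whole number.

Expected survivors = N0 · l_5 = 1500 × 0.07 = 105 → 105

105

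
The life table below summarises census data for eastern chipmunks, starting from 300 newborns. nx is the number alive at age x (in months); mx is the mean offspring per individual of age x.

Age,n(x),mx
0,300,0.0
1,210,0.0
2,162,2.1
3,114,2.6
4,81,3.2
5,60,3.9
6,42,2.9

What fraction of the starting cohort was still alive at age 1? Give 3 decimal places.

0.700

l_1 = n_1/n_0 = 210/300 = 0.7 → 0.700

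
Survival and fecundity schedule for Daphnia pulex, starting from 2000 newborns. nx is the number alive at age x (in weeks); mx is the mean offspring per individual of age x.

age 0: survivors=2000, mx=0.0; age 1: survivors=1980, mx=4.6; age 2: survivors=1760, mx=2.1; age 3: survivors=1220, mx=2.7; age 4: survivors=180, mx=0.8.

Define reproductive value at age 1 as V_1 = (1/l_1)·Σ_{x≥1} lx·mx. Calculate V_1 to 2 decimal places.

8.20

lx = nx/n0 = nx/2000: 1, 0.99, 0.88, 0.61, 0.09
lx·mx for x ≥ 1: 4.554, 1.848, 1.647, 0.072 → sum = 8.121
V_1 = 8.121 / l_1 = 8.121 / 0.99 = 8.20303… → 8.20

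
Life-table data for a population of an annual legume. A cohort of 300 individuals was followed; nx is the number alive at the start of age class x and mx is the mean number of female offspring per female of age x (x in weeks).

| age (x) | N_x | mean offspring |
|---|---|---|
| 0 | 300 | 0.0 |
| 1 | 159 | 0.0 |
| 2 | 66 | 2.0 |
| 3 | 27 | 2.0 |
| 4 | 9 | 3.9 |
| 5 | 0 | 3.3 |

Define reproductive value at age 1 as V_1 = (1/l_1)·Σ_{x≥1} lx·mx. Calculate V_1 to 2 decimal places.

lx = nx/n0 = nx/300: 1, 0.53, 0.22, 0.09, 0.03, 0
lx·mx for x ≥ 1: 0, 0.44, 0.18, 0.117, 0 → sum = 0.737
V_1 = 0.737 / l_1 = 0.737 / 0.53 = 1.390566… → 1.39

1.39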